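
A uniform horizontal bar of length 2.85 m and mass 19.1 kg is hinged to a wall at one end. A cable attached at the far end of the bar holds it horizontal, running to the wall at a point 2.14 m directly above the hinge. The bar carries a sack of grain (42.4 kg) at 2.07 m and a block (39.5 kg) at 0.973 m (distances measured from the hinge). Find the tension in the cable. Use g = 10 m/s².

Choose the hinge as the axis so the unknown hinge reaction has zero arm there.
Beam weight: 19.1 × 10 = 191 N down at 1.425 m → arm 1.425 m, τ = 191 × 1.425 = 272.2 N·m clockwise.
Sack of grain: 42.4 × 10 = 424 N down at 2.07 m → arm 2.07 m, τ = 424 × 2.07 = 877.7 N·m clockwise.
Block: 39.5 × 10 = 395 N down at 0.973 m → arm 0.973 m, τ = 395 × 0.973 = 384.3 N·m clockwise.
Total clockwise load moment = 1534 N·m.
The cable tension T acts at 2.85 m; only its component perpendicular to the bar, T sinθ, produces torque. sinθ = h/√(h²+d²) = 2.14/√(2.14²+2.85²) = 0.6004.
Balancing moments: T × 2.85 × 0.6004 = 1534, giving T = 1534 / 1.711 = 897 N.

T ≈ 897 N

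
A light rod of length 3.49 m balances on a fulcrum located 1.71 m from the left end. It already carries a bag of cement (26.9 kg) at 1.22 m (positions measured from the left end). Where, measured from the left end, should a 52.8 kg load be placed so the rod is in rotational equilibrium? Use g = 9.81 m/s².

x ≈ 1.96 m from the left end

Take moments about the fulcrum (at 1.71 m from the left end).
Bag of cement: 26.9 × 9.81 = 263.9 N down at 1.22 m → arm 0.49 m, τ = 263.9 × 0.49 = 129.3 N·m counterclockwise.
Net moment of existing loads = 129.3 N·m counterclockwise.
The load weighs 52.8 × 9.81 = 518 N and must supply an equal clockwise moment, so its lever arm about the fulcrum is 129.3 / 518 = 0.25 m.
That puts it at 1.71 + 0.25 = 1.96 m from the left end.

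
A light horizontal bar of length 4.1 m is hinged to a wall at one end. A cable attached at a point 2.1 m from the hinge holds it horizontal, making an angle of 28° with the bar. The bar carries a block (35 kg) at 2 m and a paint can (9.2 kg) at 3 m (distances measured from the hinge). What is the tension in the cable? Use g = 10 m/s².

Taking torques about the hinge:
Block: 35 × 10 = 350 N down at 2 m → arm 2 m, τ = 350 × 2 = 700 N·m clockwise.
Paint can: 9.2 × 10 = 92 N down at 3 m → arm 3 m, τ = 92 × 3 = 276 N·m clockwise.
Total clockwise load moment = 976 N·m.
The cable tension T acts at 2.1 m; only its component perpendicular to the bar, T sinθ, produces torque. sin 28° = 0.4695.
Setting net torque to zero: T × 2.1 × 0.4695 = 976 → T = 976 / 0.9859 = 990 N.

T ≈ 990 N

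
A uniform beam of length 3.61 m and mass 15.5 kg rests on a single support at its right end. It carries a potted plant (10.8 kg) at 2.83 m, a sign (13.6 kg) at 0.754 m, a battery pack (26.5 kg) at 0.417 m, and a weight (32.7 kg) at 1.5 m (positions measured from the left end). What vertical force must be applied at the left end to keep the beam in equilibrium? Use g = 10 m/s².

F ≈ 634 N

About the right end:
Beam weight: 15.5 × 10 = 155 N down at 1.805 m → arm 1.805 m, τ = 155 × 1.805 = 279.8 N·m counterclockwise.
Potted plant: 10.8 × 10 = 108 N down at 2.83 m → arm 0.78 m, τ = 108 × 0.78 = 84.24 N·m counterclockwise.
Sign: 13.6 × 10 = 136 N down at 0.754 m → arm 2.856 m, τ = 136 × 2.856 = 388.4 N·m counterclockwise.
Battery pack: 26.5 × 10 = 265 N down at 0.417 m → arm 3.193 m, τ = 265 × 3.193 = 846.1 N·m counterclockwise.
Weight: 32.7 × 10 = 327 N down at 1.5 m → arm 2.11 m, τ = 327 × 2.11 = 690 N·m counterclockwise.
Net moment of the loads = 2289 N·m counterclockwise.
The upward force F acts at the left end, arm 3.61 m, giving F × 3.61 clockwise.
Setting net torque to zero: F × 3.61 = 2289 → F = 2289 / 3.61 = 634 N.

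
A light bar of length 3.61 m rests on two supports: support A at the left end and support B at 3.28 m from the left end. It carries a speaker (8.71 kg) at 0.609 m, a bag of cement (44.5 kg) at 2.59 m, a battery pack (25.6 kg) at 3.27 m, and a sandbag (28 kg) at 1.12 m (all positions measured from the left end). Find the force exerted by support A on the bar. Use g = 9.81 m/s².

R_A ≈ 343 N

Take moments about support B.
Speaker: 8.71 × 9.81 = 85.45 N down at 0.609 m → arm 2.671 m, τ = 85.45 × 2.671 = 228.2 N·m counterclockwise.
Bag of cement: 44.5 × 9.81 = 436.5 N down at 2.59 m → arm 0.69 m, τ = 436.5 × 0.69 = 301.2 N·m counterclockwise.
Battery pack: 25.6 × 9.81 = 251.1 N down at 3.27 m → arm 0.01 m, τ = 251.1 × 0.01 = 2.511 N·m counterclockwise.
Sandbag: 28 × 9.81 = 274.7 N down at 1.12 m → arm 2.16 m, τ = 274.7 × 2.16 = 593.4 N·m counterclockwise.
Net load moment about support B = 1125 N·m counterclockwise.
Reaction R at support A is upward at 0 m, arm 3.28 m → moment R × 3.28 clockwise.
Balancing moments: R × 3.28 = 1125, giving R = 343 N.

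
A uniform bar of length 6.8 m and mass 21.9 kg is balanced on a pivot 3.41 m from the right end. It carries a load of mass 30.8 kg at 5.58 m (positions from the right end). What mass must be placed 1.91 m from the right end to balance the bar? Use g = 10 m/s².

m ≈ 44.4 kg

Take moments about the pivot (at 3.41 m from the right end).
Beam weight: 21.9 × 10 = 219 N down at 3.4 m → arm 0.01 m, τ = 219 × 0.01 = 2.19 N·m clockwise.
Load: 30.8 × 10 = 308 N down at 5.58 m → arm 2.17 m, τ = 308 × 2.17 = 668.4 N·m counterclockwise.
Net moment of known loads = 666.2 N·m counterclockwise.
An unknown mass m at 1.91 m has arm 1.5 m; its moment is m·g·1.5 clockwise.
For rotational equilibrium, m × 10 × 1.5 = 666.2, so m = 666.2 / (10 × 1.5) = 44.4 kg.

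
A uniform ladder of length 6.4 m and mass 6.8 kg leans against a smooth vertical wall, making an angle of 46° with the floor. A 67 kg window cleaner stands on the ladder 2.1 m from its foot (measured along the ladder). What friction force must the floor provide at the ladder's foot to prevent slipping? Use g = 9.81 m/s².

About the foot of the ladder:
Ladder weight 6.8×9.81 = 66.71 N acts at 3.2 m along the ladder; its horizontal arm is 3.2·cos46° = 2.223 m → τ = 148.3 N·m clockwise.
Window cleaner: 67×9.81 = 657.3 N at 2.1 m → arm 1.459 m → τ = 959 N·m clockwise.
Wall normal N acts horizontally at the top; its moment arm is the height L sinθ = 6.4·sin46° = 4.604 m, counterclockwise.
Balancing moments: N × 4.604 = 1107, giving N = 240 N.
ΣFx = 0: friction at the foot balances the wall's push, so f = N_wall = 240 N.

f ≈ 240 N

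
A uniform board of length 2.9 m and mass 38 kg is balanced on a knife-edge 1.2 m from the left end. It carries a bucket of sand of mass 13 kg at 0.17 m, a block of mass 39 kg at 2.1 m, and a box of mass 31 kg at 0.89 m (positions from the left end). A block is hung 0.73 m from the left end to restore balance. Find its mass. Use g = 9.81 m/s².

About the knife-edge (at 1.2 m from the left end):
Beam weight: 38 × 9.81 = 372.8 N down at 1.45 m → arm 0.25 m, τ = 372.8 × 0.25 = 93.2 N·m clockwise.
Bucket of sand: 13 × 9.81 = 127.5 N down at 0.17 m → arm 1.03 m, τ = 127.5 × 1.03 = 131.3 N·m counterclockwise.
Block: 39 × 9.81 = 382.6 N down at 2.1 m → arm 0.9 m, τ = 382.6 × 0.9 = 344.3 N·m clockwise.
Box: 31 × 9.81 = 304.1 N down at 0.89 m → arm 0.31 m, τ = 304.1 × 0.31 = 94.27 N·m counterclockwise.
Net moment of known loads = 211.9 N·m clockwise.
An unknown mass m at 0.73 m has arm 0.47 m; its moment is m·g·0.47 counterclockwise.
For rotational equilibrium, m × 9.81 × 0.47 = 211.9, so m = 211.9 / (9.81 × 0.47) = 46 kg.

m ≈ 46 kg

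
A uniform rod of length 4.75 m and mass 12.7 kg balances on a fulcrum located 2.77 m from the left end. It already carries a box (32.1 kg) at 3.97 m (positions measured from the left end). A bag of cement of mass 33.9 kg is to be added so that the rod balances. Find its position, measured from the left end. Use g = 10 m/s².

Choose the fulcrum (at 2.77 m from the left end) as the axis so the support reaction has zero arm there.
Beam weight: 12.7 × 10 = 127 N down at 2.375 m → arm 0.395 m, τ = 127 × 0.395 = 50.16 N·m counterclockwise.
Box: 32.1 × 10 = 321 N down at 3.97 m → arm 1.2 m, τ = 321 × 1.2 = 385.2 N·m clockwise.
Net moment of existing loads = 335 N·m clockwise.
The bag of cement weighs 33.9 × 10 = 339 N and must supply an equal counterclockwise moment, so its lever arm about the fulcrum is 335 / 339 = 0.988 m.
That puts it at 2.77 − 0.988 = 1.78 m from the left end.

x ≈ 1.78 m from the left end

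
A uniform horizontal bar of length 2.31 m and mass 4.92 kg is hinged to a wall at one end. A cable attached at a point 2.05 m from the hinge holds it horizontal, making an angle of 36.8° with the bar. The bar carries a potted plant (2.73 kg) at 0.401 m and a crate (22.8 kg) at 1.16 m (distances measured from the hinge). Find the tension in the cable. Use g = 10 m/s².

T ≈ 271 N

Sum moments about the hinge (the unknown hinge reaction has zero arm there).
Beam weight: 4.92 × 10 = 49.2 N down at 1.155 m → arm 1.155 m, τ = 49.2 × 1.155 = 56.83 N·m clockwise.
Potted plant: 2.73 × 10 = 27.3 N down at 0.401 m → arm 0.401 m, τ = 27.3 × 0.401 = 10.95 N·m clockwise.
Crate: 22.8 × 10 = 228 N down at 1.16 m → arm 1.16 m, τ = 228 × 1.16 = 264.5 N·m clockwise.
Total clockwise load moment = 332.3 N·m.
The cable tension T acts at 2.05 m; only its component perpendicular to the bar, T sinθ, produces torque. sin 36.8° = 0.599.
For rotational equilibrium, T × 2.05 × 0.599 = 332.3, so T = 332.3 / 1.228 = 271 N.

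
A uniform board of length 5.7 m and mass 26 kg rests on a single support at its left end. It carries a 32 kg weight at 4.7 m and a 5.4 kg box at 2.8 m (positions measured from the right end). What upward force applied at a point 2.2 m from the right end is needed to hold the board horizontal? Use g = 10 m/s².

F ≈ 348 N

Take moments about the left end.
Beam weight: 26 × 10 = 260 N down at 2.85 m → arm 2.85 m, τ = 260 × 2.85 = 741 N·m clockwise.
Weight: 32 × 10 = 320 N down at 4.7 m → arm 1 m, τ = 320 × 1 = 320 N·m clockwise.
Box: 5.4 × 10 = 54 N down at 2.8 m → arm 2.9 m, τ = 54 × 2.9 = 156.6 N·m clockwise.
Net moment of the loads = 1218 N·m clockwise.
The upward force F acts at a point 2.2 m from the right end, arm 3.5 m, giving F × 3.5 counterclockwise.
Balancing moments: F × 3.5 = 1218, giving F = 1218 / 3.5 = 348 N.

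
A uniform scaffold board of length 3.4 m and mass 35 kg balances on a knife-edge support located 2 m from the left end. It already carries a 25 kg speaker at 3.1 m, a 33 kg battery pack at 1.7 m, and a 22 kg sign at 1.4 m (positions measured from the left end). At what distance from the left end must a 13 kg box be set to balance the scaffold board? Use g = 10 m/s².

x ≈ 2.47 m from the left end

Taking torques about the knife-edge support (at 2 m from the left end):
Beam weight: 35 × 10 = 350 N down at 1.7 m → arm 0.3 m, τ = 350 × 0.3 = 105 N·m counterclockwise.
Speaker: 25 × 10 = 250 N down at 3.1 m → arm 1.1 m, τ = 250 × 1.1 = 275 N·m clockwise.
Battery pack: 33 × 10 = 330 N down at 1.7 m → arm 0.3 m, τ = 330 × 0.3 = 99 N·m counterclockwise.
Sign: 22 × 10 = 220 N down at 1.4 m → arm 0.6 m, τ = 220 × 0.6 = 132 N·m counterclockwise.
Net moment of existing loads = 61 N·m counterclockwise.
The box weighs 13 × 10 = 130 N and must supply an equal clockwise moment, so its lever arm about the knife-edge support is 61 / 130 = 0.469 m.
That puts it at 2 + 0.469 = 2.47 m from the left end.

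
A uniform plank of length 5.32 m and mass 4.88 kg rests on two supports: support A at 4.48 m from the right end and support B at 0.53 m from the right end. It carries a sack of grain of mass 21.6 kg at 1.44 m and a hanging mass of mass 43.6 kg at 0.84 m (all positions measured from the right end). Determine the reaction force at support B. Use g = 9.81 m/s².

Take moments about support A.
Beam weight: 4.88 × 9.81 = 47.87 N down at 2.66 m → arm 1.82 m, τ = 47.87 × 1.82 = 87.12 N·m clockwise.
Sack of grain: 21.6 × 9.81 = 211.9 N down at 1.44 m → arm 3.04 m, τ = 211.9 × 3.04 = 644.2 N·m clockwise.
Hanging mass: 43.6 × 9.81 = 427.7 N down at 0.84 m → arm 3.64 m, τ = 427.7 × 3.64 = 1557 N·m clockwise.
Net load moment about support A = 2288 N·m clockwise.
Reaction R at support B is upward at 0.53 m, arm 3.95 m → moment R × 3.95 counterclockwise.
For rotational equilibrium, R × 3.95 = 2288, so R = 579 N.

R_B ≈ 579 N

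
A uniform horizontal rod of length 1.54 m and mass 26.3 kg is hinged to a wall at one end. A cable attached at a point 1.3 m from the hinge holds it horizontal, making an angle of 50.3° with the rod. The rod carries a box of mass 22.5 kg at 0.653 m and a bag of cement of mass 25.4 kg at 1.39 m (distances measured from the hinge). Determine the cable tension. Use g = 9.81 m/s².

T ≈ 689 N

Take moments about the hinge.
Beam weight: 26.3 × 9.81 = 258 N down at 0.77 m → arm 0.77 m, τ = 258 × 0.77 = 198.7 N·m clockwise.
Box: 22.5 × 9.81 = 220.7 N down at 0.653 m → arm 0.653 m, τ = 220.7 × 0.653 = 144.1 N·m clockwise.
Bag of cement: 25.4 × 9.81 = 249.2 N down at 1.39 m → arm 1.39 m, τ = 249.2 × 1.39 = 346.4 N·m clockwise.
Total clockwise load moment = 689.2 N·m.
The cable tension T acts at 1.3 m; only its component perpendicular to the rod, T sinθ, produces torque. sin 50.3° = 0.7694.
For rotational equilibrium, T × 1.3 × 0.7694 = 689.2, so T = 689.2 / 1 = 689 N.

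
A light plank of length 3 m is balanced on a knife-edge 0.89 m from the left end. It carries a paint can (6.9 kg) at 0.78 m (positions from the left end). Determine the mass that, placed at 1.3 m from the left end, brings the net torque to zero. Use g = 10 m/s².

Taking torques about the knife-edge (at 0.89 m from the left end):
Paint can: 6.9 × 10 = 69 N down at 0.78 m → arm 0.11 m, τ = 69 × 0.11 = 7.59 N·m counterclockwise.
Net moment of known loads = 7.59 N·m counterclockwise.
An unknown mass m at 1.3 m has arm 0.41 m; its moment is m·g·0.41 clockwise.
Balancing moments: m × 10 × 0.41 = 7.59, giving m = 7.59 / (10 × 0.41) = 1.85 kg.

m ≈ 1.85 kg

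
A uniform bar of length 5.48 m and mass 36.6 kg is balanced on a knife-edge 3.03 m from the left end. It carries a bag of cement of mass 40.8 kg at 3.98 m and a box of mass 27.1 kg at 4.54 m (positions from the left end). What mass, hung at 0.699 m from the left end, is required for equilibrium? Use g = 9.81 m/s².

Choose the knife-edge (at 3.03 m from the left end) as the axis so the support reaction has zero arm there.
Beam weight: 36.6 × 9.81 = 359 N down at 2.74 m → arm 0.29 m, τ = 359 × 0.29 = 104.1 N·m counterclockwise.
Bag of cement: 40.8 × 9.81 = 400.2 N down at 3.98 m → arm 0.95 m, τ = 400.2 × 0.95 = 380.2 N·m clockwise.
Box: 27.1 × 9.81 = 265.9 N down at 4.54 m → arm 1.51 m, τ = 265.9 × 1.51 = 401.5 N·m clockwise.
Net moment of known loads = 677.6 N·m clockwise.
An unknown mass m at 0.699 m has arm 2.331 m; its moment is m·g·2.331 counterclockwise.
Στ = 0 ⇒ m × 9.81 × 2.331 = 677.6 ⇒ m = 677.6 / (9.81 × 2.331) = 29.6 kg.

m ≈ 29.6 kg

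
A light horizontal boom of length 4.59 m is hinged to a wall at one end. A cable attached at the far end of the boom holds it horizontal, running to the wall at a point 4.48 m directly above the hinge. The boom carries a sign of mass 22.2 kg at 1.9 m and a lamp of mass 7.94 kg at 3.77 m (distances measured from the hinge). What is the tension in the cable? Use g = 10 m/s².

T ≈ 225 N

Sum moments about the hinge (the unknown hinge reaction has zero arm there).
Sign: 22.2 × 10 = 222 N down at 1.9 m → arm 1.9 m, τ = 222 × 1.9 = 421.8 N·m clockwise.
Lamp: 7.94 × 10 = 79.4 N down at 3.77 m → arm 3.77 m, τ = 79.4 × 3.77 = 299.3 N·m clockwise.
Total clockwise load moment = 721.1 N·m.
The cable tension T acts at 4.59 m; only its component perpendicular to the boom, T sinθ, produces torque. sinθ = h/√(h²+d²) = 4.48/√(4.48²+4.59²) = 0.6985.
For rotational equilibrium, T × 4.59 × 0.6985 = 721.1, so T = 721.1 / 3.206 = 225 N.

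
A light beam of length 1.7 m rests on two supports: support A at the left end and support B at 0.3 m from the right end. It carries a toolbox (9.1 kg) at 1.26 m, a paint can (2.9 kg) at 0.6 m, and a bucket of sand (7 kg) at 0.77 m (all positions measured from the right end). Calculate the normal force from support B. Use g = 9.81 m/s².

R_B ≈ 96 N

Take moments about support A.
Toolbox: 9.1 × 9.81 = 89.27 N down at 1.26 m → arm 0.44 m, τ = 89.27 × 0.44 = 39.28 N·m clockwise.
Paint can: 2.9 × 9.81 = 28.45 N down at 0.6 m → arm 1.1 m, τ = 28.45 × 1.1 = 31.3 N·m clockwise.
Bucket of sand: 7 × 9.81 = 68.67 N down at 0.77 m → arm 0.93 m, τ = 68.67 × 0.93 = 63.86 N·m clockwise.
Net load moment about support A = 134.4 N·m clockwise.
Reaction R at support B is upward at 0.3 m, arm 1.4 m → moment R × 1.4 counterclockwise.
Setting net torque to zero: R × 1.4 = 134.4 → R = 96 N.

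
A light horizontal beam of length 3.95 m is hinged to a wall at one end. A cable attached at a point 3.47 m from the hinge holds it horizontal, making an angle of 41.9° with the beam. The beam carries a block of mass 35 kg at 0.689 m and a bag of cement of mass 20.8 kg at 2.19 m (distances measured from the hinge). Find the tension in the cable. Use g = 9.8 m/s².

T ≈ 295 N

Choose the hinge as the axis so the unknown hinge reaction has zero arm there.
Block: 35 × 9.8 = 343 N down at 0.689 m → arm 0.689 m, τ = 343 × 0.689 = 236.3 N·m clockwise.
Bag of cement: 20.8 × 9.8 = 203.8 N down at 2.19 m → arm 2.19 m, τ = 203.8 × 2.19 = 446.3 N·m clockwise.
Total clockwise load moment = 682.6 N·m.
The cable tension T acts at 3.47 m; only its component perpendicular to the beam, T sinθ, produces torque. sin 41.9° = 0.6678.
For rotational equilibrium, T × 3.47 × 0.6678 = 682.6, so T = 682.6 / 2.317 = 295 N.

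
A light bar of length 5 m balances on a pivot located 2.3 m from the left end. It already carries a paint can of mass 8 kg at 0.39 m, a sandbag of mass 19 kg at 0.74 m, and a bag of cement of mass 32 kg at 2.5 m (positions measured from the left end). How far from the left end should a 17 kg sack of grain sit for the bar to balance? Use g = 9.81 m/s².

About the pivot (at 2.3 m from the left end):
Paint can: 8 × 9.81 = 78.48 N down at 0.39 m → arm 1.91 m, τ = 78.48 × 1.91 = 149.9 N·m counterclockwise.
Sandbag: 19 × 9.81 = 186.4 N down at 0.74 m → arm 1.56 m, τ = 186.4 × 1.56 = 290.8 N·m counterclockwise.
Bag of cement: 32 × 9.81 = 313.9 N down at 2.5 m → arm 0.2 m, τ = 313.9 × 0.2 = 62.78 N·m clockwise.
Net moment of existing loads = 377.9 N·m counterclockwise.
The sack of grain weighs 17 × 9.81 = 166.8 N and must supply an equal clockwise moment, so its lever arm about the pivot is 377.9 / 166.8 = 2.27 m.
That puts it at 2.3 + 2.27 = 4.57 m from the left end.

x ≈ 4.57 m from the left end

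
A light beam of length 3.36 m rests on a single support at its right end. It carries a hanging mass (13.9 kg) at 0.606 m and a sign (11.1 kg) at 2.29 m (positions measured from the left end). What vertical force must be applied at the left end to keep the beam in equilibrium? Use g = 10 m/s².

F ≈ 149 N

Choose the right end as the axis so the unknown pivot reaction has zero arm there.
Hanging mass: 13.9 × 10 = 139 N down at 0.606 m → arm 2.754 m, τ = 139 × 2.754 = 382.8 N·m counterclockwise.
Sign: 11.1 × 10 = 111 N down at 2.29 m → arm 1.07 m, τ = 111 × 1.07 = 118.8 N·m counterclockwise.
Net moment of the loads = 501.6 N·m counterclockwise.
The upward force F acts at the left end, arm 3.36 m, giving F × 3.36 clockwise.
Στ = 0 ⇒ F × 3.36 = 501.6 ⇒ F = 501.6 / 3.36 = 149 N.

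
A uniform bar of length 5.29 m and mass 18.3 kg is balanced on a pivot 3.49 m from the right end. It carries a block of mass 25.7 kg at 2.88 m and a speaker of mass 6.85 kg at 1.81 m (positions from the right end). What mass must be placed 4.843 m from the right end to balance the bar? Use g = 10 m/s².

m ≈ 31.5 kg

Taking torques about the pivot (at 3.49 m from the right end):
Beam weight: 18.3 × 10 = 183 N down at 2.645 m → arm 0.845 m, τ = 183 × 0.845 = 154.6 N·m clockwise.
Block: 25.7 × 10 = 257 N down at 2.88 m → arm 0.61 m, τ = 257 × 0.61 = 156.8 N·m clockwise.
Speaker: 6.85 × 10 = 68.5 N down at 1.81 m → arm 1.68 m, τ = 68.5 × 1.68 = 115.1 N·m clockwise.
Net moment of known loads = 426.5 N·m clockwise.
An unknown mass m at 4.843 m has arm 1.353 m; its moment is m·g·1.353 counterclockwise.
Στ = 0 ⇒ m × 10 × 1.353 = 426.5 ⇒ m = 426.5 / (10 × 1.353) = 31.5 kg.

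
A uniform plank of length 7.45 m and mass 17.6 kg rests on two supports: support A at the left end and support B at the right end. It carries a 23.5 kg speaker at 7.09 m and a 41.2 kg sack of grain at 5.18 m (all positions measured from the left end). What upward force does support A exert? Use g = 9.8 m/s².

About support B:
Beam weight: 17.6 × 9.8 = 172.5 N down at 3.725 m → arm 3.725 m, τ = 172.5 × 3.725 = 642.6 N·m counterclockwise.
Speaker: 23.5 × 9.8 = 230.3 N down at 7.09 m → arm 0.36 m, τ = 230.3 × 0.36 = 82.91 N·m counterclockwise.
Sack of grain: 41.2 × 9.8 = 403.8 N down at 5.18 m → arm 2.27 m, τ = 403.8 × 2.27 = 916.6 N·m counterclockwise.
Net load moment about support B = 1642 N·m counterclockwise.
Reaction R at support A is upward at 0 m, arm 7.45 m → moment R × 7.45 clockwise.
Στ = 0 ⇒ R × 7.45 = 1642 ⇒ R = 220 N.

R_A ≈ 220 N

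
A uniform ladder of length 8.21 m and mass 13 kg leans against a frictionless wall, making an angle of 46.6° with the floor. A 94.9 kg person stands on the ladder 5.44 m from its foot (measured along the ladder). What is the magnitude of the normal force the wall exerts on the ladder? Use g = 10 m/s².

Sum moments about the foot of the ladder (the floor normal and friction both act there and drop out).
Ladder weight 13×10 = 130 N acts at 4.105 m along the ladder; its horizontal arm is 4.105·cos46.6° = 2.82 m → τ = 366.6 N·m clockwise.
Person: 94.9×10 = 949 N at 5.44 m → arm 3.738 m → τ = 3547 N·m clockwise.
Wall normal N acts horizontally at the top; its moment arm is the height L sinθ = 8.21·sin46.6° = 5.965 m, counterclockwise.
For rotational equilibrium, N × 5.965 = 3914, so N = 656 N.

N_wall ≈ 656 N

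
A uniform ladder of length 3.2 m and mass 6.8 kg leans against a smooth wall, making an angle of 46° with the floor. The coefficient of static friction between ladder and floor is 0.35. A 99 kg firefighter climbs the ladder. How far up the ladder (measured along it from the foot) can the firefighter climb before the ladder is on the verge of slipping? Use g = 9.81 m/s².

d ≈ 1.13 m

Choose the foot of the ladder as the axis so the floor normal and friction both act there and drop out.
Ladder weight 6.8×9.81 = 66.71 N acts at 1.6 m along the ladder; its horizontal arm is 1.6·cos46° = 1.111 m → τ = 74.11 N·m clockwise.
Firefighter weight 99×9.81 = 971.2 N at distance d → arm d·cos46° → τ = 971.2·d·0.6947 clockwise.
Wall normal N at the top has arm L sinθ = 2.302 m counterclockwise, so Στ = 0 gives N·2.302 = 74.11 + 674.7·d.
ΣFy = 0 ⇒ N_floor = 1038 N, so the maximum friction is μ_s·N_floor = 0.35×1038 = 363.3 N. ΣFx = 0 ⇒ N_wall = f, so at the slipping point N = 363.3 N.
Substituting: 363.3×2.302 = 74.11 + 674.7·d ⇒ d = (836.3 − 74.11) / 674.7 = 1.13 m.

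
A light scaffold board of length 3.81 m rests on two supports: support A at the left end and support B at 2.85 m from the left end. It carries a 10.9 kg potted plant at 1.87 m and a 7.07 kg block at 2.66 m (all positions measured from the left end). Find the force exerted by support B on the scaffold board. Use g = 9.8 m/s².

R_B ≈ 135 N

Taking torques about support A:
Potted plant: 10.9 × 9.8 = 106.8 N down at 1.87 m → arm 1.87 m, τ = 106.8 × 1.87 = 199.7 N·m clockwise.
Block: 7.07 × 9.8 = 69.29 N down at 2.66 m → arm 2.66 m, τ = 69.29 × 2.66 = 184.3 N·m clockwise.
Net load moment about support A = 384 N·m clockwise.
Reaction R at support B is upward at 2.85 m, arm 2.85 m → moment R × 2.85 counterclockwise.
Setting net torque to zero: R × 2.85 = 384 → R = 135 N.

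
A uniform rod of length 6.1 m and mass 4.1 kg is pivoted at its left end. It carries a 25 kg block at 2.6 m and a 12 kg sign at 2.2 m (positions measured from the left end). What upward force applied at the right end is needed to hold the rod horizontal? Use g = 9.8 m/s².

Take moments about the left end.
Beam weight: 4.1 × 9.8 = 40.18 N down at 3.05 m → arm 3.05 m, τ = 40.18 × 3.05 = 122.5 N·m clockwise.
Block: 25 × 9.8 = 245 N down at 2.6 m → arm 2.6 m, τ = 245 × 2.6 = 637 N·m clockwise.
Sign: 12 × 9.8 = 117.6 N down at 2.2 m → arm 2.2 m, τ = 117.6 × 2.2 = 258.7 N·m clockwise.
Net moment of the loads = 1018 N·m clockwise.
The upward force F acts at the right end, arm 6.1 m, giving F × 6.1 counterclockwise.
Balancing moments: F × 6.1 = 1018, giving F = 1018 / 6.1 = 167 N.

F ≈ 167 N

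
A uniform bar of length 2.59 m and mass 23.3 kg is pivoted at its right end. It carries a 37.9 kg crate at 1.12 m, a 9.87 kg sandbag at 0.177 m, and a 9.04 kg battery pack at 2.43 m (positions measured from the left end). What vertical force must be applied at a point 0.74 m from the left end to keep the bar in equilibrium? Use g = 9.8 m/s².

About the right end:
Beam weight: 23.3 × 9.8 = 228.3 N down at 1.295 m → arm 1.295 m, τ = 228.3 × 1.295 = 295.6 N·m counterclockwise.
Crate: 37.9 × 9.8 = 371.4 N down at 1.12 m → arm 1.47 m, τ = 371.4 × 1.47 = 546 N·m counterclockwise.
Sandbag: 9.87 × 9.8 = 96.73 N down at 0.177 m → arm 2.413 m, τ = 96.73 × 2.413 = 233.4 N·m counterclockwise.
Battery pack: 9.04 × 9.8 = 88.59 N down at 2.43 m → arm 0.16 m, τ = 88.59 × 0.16 = 14.17 N·m counterclockwise.
Net moment of the loads = 1089 N·m counterclockwise.
The upward force F acts at a point 0.74 m from the left end, arm 1.85 m, giving F × 1.85 clockwise.
Balancing moments: F × 1.85 = 1089, giving F = 1089 / 1.85 = 589 N.

F ≈ 589 N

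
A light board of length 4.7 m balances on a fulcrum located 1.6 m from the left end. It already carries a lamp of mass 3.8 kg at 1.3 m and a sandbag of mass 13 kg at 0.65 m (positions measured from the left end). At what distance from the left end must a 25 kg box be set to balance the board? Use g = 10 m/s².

x ≈ 2.14 m from the left end

Sum moments about the fulcrum (at 1.6 m from the left end) (the support reaction has zero arm there).
Lamp: 3.8 × 10 = 38 N down at 1.3 m → arm 0.3 m, τ = 38 × 0.3 = 11.4 N·m counterclockwise.
Sandbag: 13 × 10 = 130 N down at 0.65 m → arm 0.95 m, τ = 130 × 0.95 = 123.5 N·m counterclockwise.
Net moment of existing loads = 134.9 N·m counterclockwise.
The box weighs 25 × 10 = 250 N and must supply an equal clockwise moment, so its lever arm about the fulcrum is 134.9 / 250 = 0.54 m.
That puts it at 1.6 + 0.54 = 2.14 m from the left end.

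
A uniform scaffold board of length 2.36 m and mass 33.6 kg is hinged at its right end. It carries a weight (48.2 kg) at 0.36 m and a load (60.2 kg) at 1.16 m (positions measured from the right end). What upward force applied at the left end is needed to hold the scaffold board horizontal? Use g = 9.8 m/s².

About the right end:
Beam weight: 33.6 × 9.8 = 329.3 N down at 1.18 m → arm 1.18 m, τ = 329.3 × 1.18 = 388.6 N·m counterclockwise.
Weight: 48.2 × 9.8 = 472.4 N down at 0.36 m → arm 0.36 m, τ = 472.4 × 0.36 = 170.1 N·m counterclockwise.
Load: 60.2 × 9.8 = 590 N down at 1.16 m → arm 1.16 m, τ = 590 × 1.16 = 684.4 N·m counterclockwise.
Net moment of the loads = 1243 N·m counterclockwise.
The upward force F acts at the left end, arm 2.36 m, giving F × 2.36 clockwise.
Στ = 0 ⇒ F × 2.36 = 1243 ⇒ F = 1243 / 2.36 = 527 N.

F ≈ 527 N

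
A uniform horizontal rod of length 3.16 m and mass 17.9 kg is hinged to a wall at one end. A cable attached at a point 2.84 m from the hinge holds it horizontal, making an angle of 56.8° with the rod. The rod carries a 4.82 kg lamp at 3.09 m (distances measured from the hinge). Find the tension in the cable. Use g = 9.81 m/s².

Choose the hinge as the axis so the unknown hinge reaction has zero arm there.
Beam weight: 17.9 × 9.81 = 175.6 N down at 1.58 m → arm 1.58 m, τ = 175.6 × 1.58 = 277.4 N·m clockwise.
Lamp: 4.82 × 9.81 = 47.28 N down at 3.09 m → arm 3.09 m, τ = 47.28 × 3.09 = 146.1 N·m clockwise.
Total clockwise load moment = 423.5 N·m.
The cable tension T acts at 2.84 m; only its component perpendicular to the rod, T sinθ, produces torque. sin 56.8° = 0.8368.
Στ = 0 ⇒ T × 2.84 × 0.8368 = 423.5 ⇒ T = 423.5 / 2.377 = 178 N.

T ≈ 178 N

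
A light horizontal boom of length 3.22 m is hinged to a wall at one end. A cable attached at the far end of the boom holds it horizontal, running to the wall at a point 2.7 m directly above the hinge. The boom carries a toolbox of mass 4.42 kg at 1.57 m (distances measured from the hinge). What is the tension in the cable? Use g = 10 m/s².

Taking torques about the hinge:
Toolbox: 4.42 × 10 = 44.2 N down at 1.57 m → arm 1.57 m, τ = 44.2 × 1.57 = 69.39 N·m clockwise.
Total clockwise load moment = 69.39 N·m.
The cable tension T acts at 3.22 m; only its component perpendicular to the boom, T sinθ, produces torque. sinθ = h/√(h²+d²) = 2.7/√(2.7²+3.22²) = 0.6425.
Balancing moments: T × 3.22 × 0.6425 = 69.39, giving T = 69.39 / 2.069 = 33.5 N.

T ≈ 33.5 N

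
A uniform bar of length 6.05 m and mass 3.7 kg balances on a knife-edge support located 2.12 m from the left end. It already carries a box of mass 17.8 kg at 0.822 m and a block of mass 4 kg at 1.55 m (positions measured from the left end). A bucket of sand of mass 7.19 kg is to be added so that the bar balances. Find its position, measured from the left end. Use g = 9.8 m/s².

x ≈ 5.18 m from the left end

Choose the knife-edge support (at 2.12 m from the left end) as the axis so the support reaction has zero arm there.
Beam weight: 3.7 × 9.8 = 36.26 N down at 3.025 m → arm 0.905 m, τ = 36.26 × 0.905 = 32.82 N·m clockwise.
Box: 17.8 × 9.8 = 174.4 N down at 0.822 m → arm 1.298 m, τ = 174.4 × 1.298 = 226.4 N·m counterclockwise.
Block: 4 × 9.8 = 39.2 N down at 1.55 m → arm 0.57 m, τ = 39.2 × 0.57 = 22.34 N·m counterclockwise.
Net moment of existing loads = 215.9 N·m counterclockwise.
The bucket of sand weighs 7.19 × 9.8 = 70.46 N and must supply an equal clockwise moment, so its lever arm about the knife-edge support is 215.9 / 70.46 = 3.06 m.
That puts it at 2.12 + 3.06 = 5.18 m from the left end.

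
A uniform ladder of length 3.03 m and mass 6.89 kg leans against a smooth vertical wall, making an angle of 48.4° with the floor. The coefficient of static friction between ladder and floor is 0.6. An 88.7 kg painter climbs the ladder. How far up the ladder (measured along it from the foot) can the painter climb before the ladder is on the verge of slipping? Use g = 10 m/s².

d ≈ 2.09 m

About the foot of the ladder:
Ladder weight 6.89×10 = 68.9 N acts at 1.515 m along the ladder; its horizontal arm is 1.515·cos48.4° = 1.006 m → τ = 69.31 N·m clockwise.
Painter weight 88.7×10 = 887 N at distance d → arm d·cos48.4° → τ = 887·d·0.6639 clockwise.
Wall normal N at the top has arm L sinθ = 2.266 m counterclockwise, so Στ = 0 gives N·2.266 = 69.31 + 588.9·d.
ΣFy = 0 ⇒ N_floor = 955.9 N, so the maximum friction is μ_s·N_floor = 0.6×955.9 = 573.5 N. ΣFx = 0 ⇒ N_wall = f, so at the slipping point N = 573.5 N.
Substituting: 573.5×2.266 = 69.31 + 588.9·d ⇒ d = (1300 − 69.31) / 588.9 = 2.09 m.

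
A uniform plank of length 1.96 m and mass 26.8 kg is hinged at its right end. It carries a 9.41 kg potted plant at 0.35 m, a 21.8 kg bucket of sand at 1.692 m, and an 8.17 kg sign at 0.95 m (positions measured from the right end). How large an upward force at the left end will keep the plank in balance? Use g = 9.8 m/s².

Taking torques about the right end:
Beam weight: 26.8 × 9.8 = 262.6 N down at 0.98 m → arm 0.98 m, τ = 262.6 × 0.98 = 257.3 N·m counterclockwise.
Potted plant: 9.41 × 9.8 = 92.22 N down at 0.35 m → arm 0.35 m, τ = 92.22 × 0.35 = 32.28 N·m counterclockwise.
Bucket of sand: 21.8 × 9.8 = 213.6 N down at 1.692 m → arm 1.692 m, τ = 213.6 × 1.692 = 361.4 N·m counterclockwise.
Sign: 8.17 × 9.8 = 80.07 N down at 0.95 m → arm 0.95 m, τ = 80.07 × 0.95 = 76.07 N·m counterclockwise.
Net moment of the loads = 727 N·m counterclockwise.
The upward force F acts at the left end, arm 1.96 m, giving F × 1.96 clockwise.
For rotational equilibrium, F × 1.96 = 727, so F = 727 / 1.96 = 371 N.

F ≈ 371 N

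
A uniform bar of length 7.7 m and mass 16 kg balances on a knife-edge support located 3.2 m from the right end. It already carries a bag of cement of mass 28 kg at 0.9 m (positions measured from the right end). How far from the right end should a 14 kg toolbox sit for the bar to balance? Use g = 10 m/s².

x ≈ 7.06 m from the right end

Taking torques about the knife-edge support (at 3.2 m from the right end):
Beam weight: 16 × 10 = 160 N down at 3.85 m → arm 0.65 m, τ = 160 × 0.65 = 104 N·m counterclockwise.
Bag of cement: 28 × 10 = 280 N down at 0.9 m → arm 2.3 m, τ = 280 × 2.3 = 644 N·m clockwise.
Net moment of existing loads = 540 N·m clockwise.
The toolbox weighs 14 × 10 = 140 N and must supply an equal counterclockwise moment, so its lever arm about the knife-edge support is 540 / 140 = 3.86 m.
That puts it at 3.2 + 3.86 = 7.06 m from the right end.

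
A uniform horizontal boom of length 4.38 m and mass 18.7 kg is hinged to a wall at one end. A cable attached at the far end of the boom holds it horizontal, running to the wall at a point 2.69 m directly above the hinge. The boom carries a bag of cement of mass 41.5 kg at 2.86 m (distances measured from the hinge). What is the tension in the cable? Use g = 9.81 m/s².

Take moments about the hinge.
Beam weight: 18.7 × 9.81 = 183.4 N down at 2.19 m → arm 2.19 m, τ = 183.4 × 2.19 = 401.6 N·m clockwise.
Bag of cement: 41.5 × 9.81 = 407.1 N down at 2.86 m → arm 2.86 m, τ = 407.1 × 2.86 = 1164 N·m clockwise.
Total clockwise load moment = 1566 N·m.
The cable tension T acts at 4.38 m; only its component perpendicular to the boom, T sinθ, produces torque. sinθ = h/√(h²+d²) = 2.69/√(2.69²+4.38²) = 0.5233.
Setting net torque to zero: T × 4.38 × 0.5233 = 1566 → T = 1566 / 2.292 = 683 N.

T ≈ 683 N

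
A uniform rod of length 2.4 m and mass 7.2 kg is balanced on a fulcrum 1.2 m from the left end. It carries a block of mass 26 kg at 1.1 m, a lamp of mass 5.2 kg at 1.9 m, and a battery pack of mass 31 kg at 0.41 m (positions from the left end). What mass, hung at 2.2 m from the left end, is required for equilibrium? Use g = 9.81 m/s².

m ≈ 23.4 kg

Take moments about the fulcrum (at 1.2 m from the left end).
Beam weight: acts at the fulcrum, moment arm 0 → no torque.
Block: 26 × 9.81 = 255.1 N down at 1.1 m → arm 0.1 m, τ = 255.1 × 0.1 = 25.51 N·m counterclockwise.
Lamp: 5.2 × 9.81 = 51.01 N down at 1.9 m → arm 0.7 m, τ = 51.01 × 0.7 = 35.71 N·m clockwise.
Battery pack: 31 × 9.81 = 304.1 N down at 0.41 m → arm 0.79 m, τ = 304.1 × 0.79 = 240.2 N·m counterclockwise.
Net moment of known loads = 230 N·m counterclockwise.
An unknown mass m at 2.2 m has arm 1 m; its moment is m·g·1 clockwise.
Balancing moments: m × 9.81 × 1 = 230, giving m = 230 / (9.81 × 1) = 23.4 kg.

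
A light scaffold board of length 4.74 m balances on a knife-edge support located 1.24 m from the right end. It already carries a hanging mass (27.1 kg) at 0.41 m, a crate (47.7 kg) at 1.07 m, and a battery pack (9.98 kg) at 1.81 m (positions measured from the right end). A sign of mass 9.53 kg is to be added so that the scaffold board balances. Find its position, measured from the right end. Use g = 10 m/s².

Take moments about the knife-edge support (at 1.24 m from the right end).
Hanging mass: 27.1 × 10 = 271 N down at 0.41 m → arm 0.83 m, τ = 271 × 0.83 = 224.9 N·m clockwise.
Crate: 47.7 × 10 = 477 N down at 1.07 m → arm 0.17 m, τ = 477 × 0.17 = 81.09 N·m clockwise.
Battery pack: 9.98 × 10 = 99.8 N down at 1.81 m → arm 0.57 m, τ = 99.8 × 0.57 = 56.89 N·m counterclockwise.
Net moment of existing loads = 249.1 N·m clockwise.
The sign weighs 9.53 × 10 = 95.3 N and must supply an equal counterclockwise moment, so its lever arm about the knife-edge support is 249.1 / 95.3 = 2.61 m.
That puts it at 1.24 + 2.61 = 3.85 m from the right end.

x ≈ 3.85 m from the right end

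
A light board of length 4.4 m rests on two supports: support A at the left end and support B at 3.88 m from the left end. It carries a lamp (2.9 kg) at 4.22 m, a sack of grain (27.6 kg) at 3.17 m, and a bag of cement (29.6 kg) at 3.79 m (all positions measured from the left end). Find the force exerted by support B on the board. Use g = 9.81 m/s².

Sum moments about support A (its reaction then has zero moment arm).
Lamp: 2.9 × 9.81 = 28.45 N down at 4.22 m → arm 4.22 m, τ = 28.45 × 4.22 = 120.1 N·m clockwise.
Sack of grain: 27.6 × 9.81 = 270.8 N down at 3.17 m → arm 3.17 m, τ = 270.8 × 3.17 = 858.4 N·m clockwise.
Bag of cement: 29.6 × 9.81 = 290.4 N down at 3.79 m → arm 3.79 m, τ = 290.4 × 3.79 = 1101 N·m clockwise.
Net load moment about support A = 2080 N·m clockwise.
Reaction R at support B is upward at 3.88 m, arm 3.88 m → moment R × 3.88 counterclockwise.
Balancing moments: R × 3.88 = 2080, giving R = 536 N.

R_B ≈ 536 N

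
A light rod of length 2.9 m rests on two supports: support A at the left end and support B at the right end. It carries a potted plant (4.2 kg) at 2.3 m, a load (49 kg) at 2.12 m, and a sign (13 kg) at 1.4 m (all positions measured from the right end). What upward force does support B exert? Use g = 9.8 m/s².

About support A:
Potted plant: 4.2 × 9.8 = 41.16 N down at 2.3 m → arm 0.6 m, τ = 41.16 × 0.6 = 24.7 N·m clockwise.
Load: 49 × 9.8 = 480.2 N down at 2.12 m → arm 0.78 m, τ = 480.2 × 0.78 = 374.6 N·m clockwise.
Sign: 13 × 9.8 = 127.4 N down at 1.4 m → arm 1.5 m, τ = 127.4 × 1.5 = 191.1 N·m clockwise.
Net load moment about support A = 590.4 N·m clockwise.
Reaction R at support B is upward at 0 m, arm 2.9 m → moment R × 2.9 counterclockwise.
Setting net torque to zero: R × 2.9 = 590.4 → R = 204 N.

R_B ≈ 204 N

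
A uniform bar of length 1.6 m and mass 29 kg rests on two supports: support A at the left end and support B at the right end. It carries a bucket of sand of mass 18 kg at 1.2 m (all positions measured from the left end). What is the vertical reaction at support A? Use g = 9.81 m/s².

R_A ≈ 186 N

Taking torques about support B:
Beam weight: 29 × 9.81 = 284.5 N down at 0.8 m → arm 0.8 m, τ = 284.5 × 0.8 = 227.6 N·m counterclockwise.
Bucket of sand: 18 × 9.81 = 176.6 N down at 1.2 m → arm 0.4 m, τ = 176.6 × 0.4 = 70.64 N·m counterclockwise.
Net load moment about support B = 298.2 N·m counterclockwise.
Reaction R at support A is upward at 0 m, arm 1.6 m → moment R × 1.6 clockwise.
For rotational equilibrium, R × 1.6 = 298.2, so R = 186 N.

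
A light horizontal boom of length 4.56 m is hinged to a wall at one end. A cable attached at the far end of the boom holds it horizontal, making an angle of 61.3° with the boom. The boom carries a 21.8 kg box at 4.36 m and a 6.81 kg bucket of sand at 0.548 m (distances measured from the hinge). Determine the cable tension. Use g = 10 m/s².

Take moments about the hinge.
Box: 21.8 × 10 = 218 N down at 4.36 m → arm 4.36 m, τ = 218 × 4.36 = 950.5 N·m clockwise.
Bucket of sand: 6.81 × 10 = 68.1 N down at 0.548 m → arm 0.548 m, τ = 68.1 × 0.548 = 37.32 N·m clockwise.
Total clockwise load moment = 987.8 N·m.
The cable tension T acts at 4.56 m; only its component perpendicular to the boom, T sinθ, produces torque. sin 61.3° = 0.8771.
Balancing moments: T × 4.56 × 0.8771 = 987.8, giving T = 987.8 / 4 = 247 N.

T ≈ 247 N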